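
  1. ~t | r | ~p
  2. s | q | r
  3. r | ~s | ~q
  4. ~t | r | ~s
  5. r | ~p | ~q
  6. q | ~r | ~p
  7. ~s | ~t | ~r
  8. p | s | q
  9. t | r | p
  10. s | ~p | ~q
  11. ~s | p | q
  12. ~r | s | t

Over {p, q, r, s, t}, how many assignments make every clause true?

5

There are 2^5 = 32 truth assignments over (p, q, r, s, t).
Split on t. With t = 1, the clauses containing t are satisfied and ~t drops from the rest; 2 of the 2^4 = 16 assignments to the other variables satisfy what remains.
With t = 0, by the same count on the reduced clause set, 3 assignments work.
(One model: p=F, q=T, r=F, s=F, t=T.)
Total: 2 + 3 = 5.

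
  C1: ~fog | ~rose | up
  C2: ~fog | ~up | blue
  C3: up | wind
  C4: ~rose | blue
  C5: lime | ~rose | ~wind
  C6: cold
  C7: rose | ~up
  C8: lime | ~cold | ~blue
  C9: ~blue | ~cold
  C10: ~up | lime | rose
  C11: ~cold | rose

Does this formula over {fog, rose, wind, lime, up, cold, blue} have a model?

(cold) alone gives cold = 1.
(~blue) alone gives blue = 0.
(~rose) alone gives rose = 0.
But (rose) is also a unit clause — contradiction.
No assignment satisfies every clause.

No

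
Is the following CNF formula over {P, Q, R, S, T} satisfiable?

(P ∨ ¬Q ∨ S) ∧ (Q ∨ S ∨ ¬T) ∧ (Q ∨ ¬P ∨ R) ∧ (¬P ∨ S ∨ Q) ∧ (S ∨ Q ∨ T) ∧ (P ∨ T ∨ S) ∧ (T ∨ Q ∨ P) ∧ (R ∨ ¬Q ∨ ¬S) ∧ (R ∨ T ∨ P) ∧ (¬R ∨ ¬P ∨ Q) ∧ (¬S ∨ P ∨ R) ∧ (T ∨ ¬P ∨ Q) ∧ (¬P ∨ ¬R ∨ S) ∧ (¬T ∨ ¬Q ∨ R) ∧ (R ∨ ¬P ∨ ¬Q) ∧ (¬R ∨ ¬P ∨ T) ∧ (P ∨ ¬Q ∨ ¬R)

Satisfiable

Suppose P = True.
Suppose Q = True.
The clause (R) is unit, so R = True.
The clause (S) is unit, so S = True.
The clause (T) is unit, so T = True.
Every clause now holds.
A satisfying assignment: P ↦ True, Q ↦ True, R ↦ True, S ↦ True, T ↦ True.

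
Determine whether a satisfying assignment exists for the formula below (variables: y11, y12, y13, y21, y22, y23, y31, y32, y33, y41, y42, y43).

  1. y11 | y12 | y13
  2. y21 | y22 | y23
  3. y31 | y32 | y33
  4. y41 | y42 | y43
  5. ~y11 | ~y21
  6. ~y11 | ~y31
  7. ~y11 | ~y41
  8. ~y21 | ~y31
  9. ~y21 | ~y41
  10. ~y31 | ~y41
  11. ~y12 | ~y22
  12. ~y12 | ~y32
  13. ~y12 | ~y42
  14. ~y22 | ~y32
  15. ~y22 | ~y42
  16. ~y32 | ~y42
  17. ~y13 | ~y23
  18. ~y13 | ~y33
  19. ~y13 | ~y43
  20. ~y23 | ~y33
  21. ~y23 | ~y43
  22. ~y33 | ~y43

Try y11 = 0.
Try y12 = 1.
The clause (~y22) is unit, so y22 = 0.
The clause (~y32) is unit, so y32 = 0.
The clause (~y42) is unit, so y42 = 0.
Try y21 = 1.
The clause (~y31) is unit, so y31 = 0.
The clause (y33) is unit, so y33 = 1.
The clause (~y41) is unit, so y41 = 0.
The clause (y43) is unit, so y43 = 1.
That conflicts with the unit clause (~y43).
Undo y21 and try y21 = 0.
The clause (y23) is unit, so y23 = 1.
The clause (~y13) is unit, so y13 = 0.
The clause (~y33) is unit, so y33 = 0.
The clause (y31) is unit, so y31 = 1.
The clause (~y41) is unit, so y41 = 0.
The clause (y43) is unit, so y43 = 1.
That conflicts with the unit clause (~y43).
Neither y21 = 1 nor y21 = 0 works.
Undo y12 and try y12 = 0.
The clause (y13) is unit, so y13 = 1.
The clause (~y23) is unit, so y23 = 0.
The clause (~y33) is unit, so y33 = 0.
The clause (~y43) is unit, so y43 = 0.
Try y21 = 1.
The clause (~y31) is unit, so y31 = 0.
The clause (y32) is unit, so y32 = 1.
The clause (~y41) is unit, so y41 = 0.
The clause (y42) is unit, so y42 = 1.
That conflicts with the unit clause (~y42).
Undo y21 and try y21 = 0.
The clause (y22) is unit, so y22 = 1.
The clause (~y32) is unit, so y32 = 0.
The clause (y31) is unit, so y31 = 1.
The clause (~y41) is unit, so y41 = 0.
The clause (y42) is unit, so y42 = 1.
That conflicts with the unit clause (~y42).
Neither y21 = 1 nor y21 = 0 works.
Neither y12 = 1 nor y12 = 0 works.
Undo y11 and try y11 = 1.
The clause (~y21) is unit, so y21 = 0.
The clause (~y31) is unit, so y31 = 0.
The clause (~y41) is unit, so y41 = 0.
Try y22 = 1.
The clause (~y12) is unit, so y12 = 0.
The clause (~y32) is unit, so y32 = 0.
The clause (y33) is unit, so y33 = 1.
The clause (~y42) is unit, so y42 = 0.
The clause (y43) is unit, so y43 = 1.
That conflicts with the unit clause (~y43).
Undo y22 and try y22 = 0.
The clause (y23) is unit, so y23 = 1.
The clause (~y13) is unit, so y13 = 0.
The clause (~y33) is unit, so y33 = 0.
The clause (y32) is unit, so y32 = 1.
The clause (~y12) is unit, so y12 = 0.
The clause (~y42) is unit, so y42 = 0.
The clause (y43) is unit, so y43 = 1.
That conflicts with the unit clause (~y43).
Neither y22 = 1 nor y22 = 0 works.
Neither y11 = 1 nor y11 = 0 works.
No assignment satisfies every clause.

No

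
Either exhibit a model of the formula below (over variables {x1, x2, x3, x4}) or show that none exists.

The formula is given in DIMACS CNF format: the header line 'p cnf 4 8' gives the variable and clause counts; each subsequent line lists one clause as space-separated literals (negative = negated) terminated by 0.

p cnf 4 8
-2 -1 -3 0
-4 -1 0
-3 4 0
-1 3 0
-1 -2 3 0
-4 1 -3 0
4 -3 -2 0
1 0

Unit clause (x1) forces x1 = True.
Unit clause (¬x4) forces x4 = False.
Unit clause (¬x3) forces x3 = False.
Now (x3) is unsatisfied and unit — conflict.

UNSATISFIABLE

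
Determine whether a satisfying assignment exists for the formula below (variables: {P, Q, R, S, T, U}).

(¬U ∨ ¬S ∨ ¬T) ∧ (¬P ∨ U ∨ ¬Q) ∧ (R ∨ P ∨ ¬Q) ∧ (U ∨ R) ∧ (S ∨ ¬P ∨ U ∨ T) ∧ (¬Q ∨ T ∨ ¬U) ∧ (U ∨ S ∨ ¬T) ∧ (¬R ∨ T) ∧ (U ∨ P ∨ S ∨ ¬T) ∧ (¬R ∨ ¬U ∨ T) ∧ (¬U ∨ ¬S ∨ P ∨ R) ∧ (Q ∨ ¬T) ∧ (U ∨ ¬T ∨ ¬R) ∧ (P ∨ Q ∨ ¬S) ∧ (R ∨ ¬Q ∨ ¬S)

Yes, satisfiable

Case U = True:
Case S = False:
Case Q = True:
From the singleton clause (T), T = True.
Case R = False:
From the singleton clause (P), P = True.
This assignment satisfies each clause.
A satisfying assignment: P=True,  Q=True,  R=False,  S=False,  T=True,  U=True.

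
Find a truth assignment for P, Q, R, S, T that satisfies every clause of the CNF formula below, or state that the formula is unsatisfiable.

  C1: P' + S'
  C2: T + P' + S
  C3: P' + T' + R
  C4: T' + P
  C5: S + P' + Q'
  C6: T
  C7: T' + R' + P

P ↦ 1, Q ↦ 0, R ↦ 1, S ↦ 0, T ↦ 1

(T) alone gives T = 1.
(P) alone gives P = 1.
(S') alone gives S = 0.
(R) alone gives R = 1.
(Q') alone gives Q = 0.
This assignment satisfies each clause.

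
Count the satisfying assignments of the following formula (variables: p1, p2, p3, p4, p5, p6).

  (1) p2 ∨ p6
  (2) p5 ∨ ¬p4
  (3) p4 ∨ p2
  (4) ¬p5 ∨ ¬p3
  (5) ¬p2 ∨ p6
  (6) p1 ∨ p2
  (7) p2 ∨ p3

8

There are 2^6 = 64 truth assignments over (p1, p2, p3, p4, p5, p6).
Split on p4. With p4 = True, the clauses containing p4 are satisfied and ¬p4 drops from the rest; 2 of the 2^5 = 32 assignments to the other variables satisfy what remains.
With p4 = False, by the same count on the reduced clause set, 6 assignments work.
Total: 2 + 6 = 8.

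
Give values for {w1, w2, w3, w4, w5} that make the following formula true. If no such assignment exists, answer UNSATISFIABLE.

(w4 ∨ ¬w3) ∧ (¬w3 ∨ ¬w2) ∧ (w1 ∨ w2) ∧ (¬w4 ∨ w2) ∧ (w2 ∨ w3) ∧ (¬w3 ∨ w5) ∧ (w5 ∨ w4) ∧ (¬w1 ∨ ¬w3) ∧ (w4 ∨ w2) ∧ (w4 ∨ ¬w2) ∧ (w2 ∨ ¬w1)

Suppose w4 = True.
Unit clause (w2) forces w2 = True.
Unit clause (¬w3) forces w3 = False.
All clauses hold; w1, w5 can take either value.

w1: True, w2: True, w3: False, w4: True, w5: False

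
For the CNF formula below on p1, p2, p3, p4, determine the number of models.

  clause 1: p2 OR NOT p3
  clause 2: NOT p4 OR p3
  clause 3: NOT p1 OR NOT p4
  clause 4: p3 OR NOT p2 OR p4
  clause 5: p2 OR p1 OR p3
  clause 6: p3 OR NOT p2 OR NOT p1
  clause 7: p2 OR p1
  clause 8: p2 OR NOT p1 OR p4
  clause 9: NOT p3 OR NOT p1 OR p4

There are 2^4 = 16 truth assignments over (p1, p2, p3, p4).
Split on p3. With p3 = true, the clauses containing p3 are satisfied and NOT p3 drops from the rest; 2 of the 2^3 = 8 assignments to the other variables satisfy what remains.
With p3 = false, by the same count on the reduced clause set, 0 assignments work.
(One model: p1=F, p2=T, p3=T, p4=F.)
Total: 2 + 0 = 2.

2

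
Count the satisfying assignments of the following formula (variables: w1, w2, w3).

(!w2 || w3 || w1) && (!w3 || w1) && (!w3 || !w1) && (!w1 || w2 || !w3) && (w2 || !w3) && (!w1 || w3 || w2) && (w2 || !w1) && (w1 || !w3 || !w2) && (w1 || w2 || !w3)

2

There are 2^3 = 8 truth assignments over (w1, w2, w3).
Check each against the 9 clauses (columns in the order w1, w2, w3):
  F F F  ✓ satisfies all
  F F T  ✗ fails (!w3 || w1)
  F T F  ✗ fails (!w2 || w3 || w1)
  F T T  ✗ fails (!w3 || w1)
  T F F  ✗ fails (!w1 || w3 || w2)
  T F T  ✗ fails (!w3 || !w1)
  T T F  ✓ satisfies all
  T T T  ✗ fails (!w3 || !w1)
2 of the 8 rows are models.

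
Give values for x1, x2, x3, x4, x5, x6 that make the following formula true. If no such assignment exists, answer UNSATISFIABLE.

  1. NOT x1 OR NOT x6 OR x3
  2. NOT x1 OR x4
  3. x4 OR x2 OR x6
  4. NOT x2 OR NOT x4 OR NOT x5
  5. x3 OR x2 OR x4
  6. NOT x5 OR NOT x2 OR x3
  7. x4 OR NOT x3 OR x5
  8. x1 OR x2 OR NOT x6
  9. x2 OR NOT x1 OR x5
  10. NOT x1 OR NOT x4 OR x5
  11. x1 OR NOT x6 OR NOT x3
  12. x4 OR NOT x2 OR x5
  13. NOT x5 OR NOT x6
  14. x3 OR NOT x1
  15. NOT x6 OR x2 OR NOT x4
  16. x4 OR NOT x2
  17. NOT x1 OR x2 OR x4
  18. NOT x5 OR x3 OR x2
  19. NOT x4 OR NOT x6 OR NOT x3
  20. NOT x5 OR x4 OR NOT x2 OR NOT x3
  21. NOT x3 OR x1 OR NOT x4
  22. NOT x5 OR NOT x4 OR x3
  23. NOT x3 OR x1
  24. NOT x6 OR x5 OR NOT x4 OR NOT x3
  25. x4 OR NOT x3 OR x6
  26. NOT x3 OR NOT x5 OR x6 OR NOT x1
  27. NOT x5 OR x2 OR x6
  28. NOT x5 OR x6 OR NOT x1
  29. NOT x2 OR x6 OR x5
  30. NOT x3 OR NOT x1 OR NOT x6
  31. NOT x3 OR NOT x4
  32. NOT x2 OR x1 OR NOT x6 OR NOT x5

Try x1 = false.
Unit clause (NOT x3) forces x3 = false.
Try x2 = false.
Unit clause (x4) forces x4 = true.
Unit clause (NOT x6) forces x6 = false.
Unit clause (NOT x5) forces x5 = false.
All clauses are satisfied.

x1 ↦ false, x2 ↦ false, x3 ↦ false, x4 ↦ true, x5 ↦ false, x6 ↦ false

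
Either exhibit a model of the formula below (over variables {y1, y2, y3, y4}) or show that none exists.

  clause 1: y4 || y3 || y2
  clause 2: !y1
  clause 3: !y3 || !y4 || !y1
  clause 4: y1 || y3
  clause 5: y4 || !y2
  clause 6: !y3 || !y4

y1: false, y2: false, y3: true, y4: false

Unit clause (!y1) forces y1 = false.
Unit clause (y3) forces y3 = true.
Unit clause (!y4) forces y4 = false.
Unit clause (!y2) forces y2 = false.
All clauses are satisfied.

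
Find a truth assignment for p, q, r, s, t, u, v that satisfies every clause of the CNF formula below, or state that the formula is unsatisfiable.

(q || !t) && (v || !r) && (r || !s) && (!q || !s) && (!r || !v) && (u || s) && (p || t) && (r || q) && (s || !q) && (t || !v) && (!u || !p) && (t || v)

UNSATISFIABLE

Branch on q: set q = true.
The clause (!s) is unit, so s = false.
But (s) is also a unit clause — contradiction.
Backtrack on q: now try q = false.
The clause (!t) is unit, so t = false.
The clause (p) is unit, so p = true.
The clause (r) is unit, so r = true.
The clause (v) is unit, so v = true.
But (!v) is also a unit clause — contradiction.
Neither q = true nor q = false works.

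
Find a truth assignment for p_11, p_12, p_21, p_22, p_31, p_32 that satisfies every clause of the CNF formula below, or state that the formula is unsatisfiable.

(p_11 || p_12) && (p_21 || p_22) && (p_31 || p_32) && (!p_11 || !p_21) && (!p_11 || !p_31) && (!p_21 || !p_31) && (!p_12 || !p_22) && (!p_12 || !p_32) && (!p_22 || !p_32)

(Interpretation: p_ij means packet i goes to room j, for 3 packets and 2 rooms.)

UNSATISFIABLE

Try p_11 = true.
Unit clause (!p_21) forces p_21 = false.
Unit clause (p_22) forces p_22 = true.
Unit clause (!p_31) forces p_31 = false.
Unit clause (p_32) forces p_32 = true.
But (!p_32) is also a unit clause — contradiction.
Undo p_11 and try p_11 = false.
Unit clause (p_12) forces p_12 = true.
Unit clause (!p_22) forces p_22 = false.
Unit clause (p_21) forces p_21 = true.
Unit clause (!p_31) forces p_31 = false.
Unit clause (p_32) forces p_32 = true.
But (!p_32) is also a unit clause — contradiction.
Neither p_11 = true nor p_11 = false works.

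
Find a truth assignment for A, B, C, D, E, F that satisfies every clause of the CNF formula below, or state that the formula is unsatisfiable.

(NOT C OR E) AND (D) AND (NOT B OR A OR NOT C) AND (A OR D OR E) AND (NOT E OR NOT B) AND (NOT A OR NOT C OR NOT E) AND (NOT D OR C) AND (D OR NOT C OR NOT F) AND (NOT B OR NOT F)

A ↦ false; B ↦ false; C ↦ true; D ↦ true; E ↦ true; F ↦ false

(D) alone gives D = true.
(C) alone gives C = true.
(E) alone gives E = true.
(NOT B) alone gives B = false.
(NOT A) alone gives A = false.
All clauses hold; F can take either value.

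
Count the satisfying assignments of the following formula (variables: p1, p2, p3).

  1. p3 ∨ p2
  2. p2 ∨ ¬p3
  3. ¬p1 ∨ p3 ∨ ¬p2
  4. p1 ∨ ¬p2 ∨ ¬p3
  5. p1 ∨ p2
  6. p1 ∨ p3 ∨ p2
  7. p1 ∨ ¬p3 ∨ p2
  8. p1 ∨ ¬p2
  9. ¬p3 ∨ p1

There are 2^3 = 8 truth assignments over (p1, p2, p3).
Split on p3. With p3 = True, the clauses containing p3 are satisfied and ¬p3 drops from the rest; 1 of the 2^2 = 4 assignments to the other variables satisfy what remains.
With p3 = False, by the same count on the reduced clause set, 0 assignments work.
(One model: p1=T, p2=T, p3=T.)
Total: 1 + 0 = 1.

1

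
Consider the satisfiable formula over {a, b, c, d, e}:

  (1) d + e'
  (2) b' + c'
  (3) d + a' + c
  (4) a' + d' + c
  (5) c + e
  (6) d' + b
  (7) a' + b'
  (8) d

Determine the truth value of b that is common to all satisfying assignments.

Suppose b = 0.
Unit clause (d') forces d = 0.
That conflicts with the unit clause (d).
So every satisfying assignment has b = True.

True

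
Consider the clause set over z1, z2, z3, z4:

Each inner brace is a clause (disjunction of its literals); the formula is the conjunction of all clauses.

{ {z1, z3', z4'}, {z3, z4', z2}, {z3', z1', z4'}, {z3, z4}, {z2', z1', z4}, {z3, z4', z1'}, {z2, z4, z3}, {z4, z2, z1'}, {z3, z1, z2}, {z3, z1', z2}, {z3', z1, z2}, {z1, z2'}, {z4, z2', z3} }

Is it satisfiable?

Suppose z3 = 1.
Suppose z1 = 1.
(z4') alone gives z4 = 0.
(z2') alone gives z2 = 0.
Now (z2) is unsatisfied and unit — conflict.
That branch fails; take z1 = 0 instead.
(z4') alone gives z4 = 0.
(z2) alone gives z2 = 1.
Now (z2') is unsatisfied and unit — conflict.
Neither z1 = 1 nor z1 = 0 works.
That branch fails; take z3 = 0 instead.
(z4) alone gives z4 = 1.
(z2) alone gives z2 = 1.
(z1') alone gives z1 = 0.
Now (z1) is unsatisfied and unit — conflict.
Neither z3 = 1 nor z3 = 0 works.
No assignment satisfies every clause.

No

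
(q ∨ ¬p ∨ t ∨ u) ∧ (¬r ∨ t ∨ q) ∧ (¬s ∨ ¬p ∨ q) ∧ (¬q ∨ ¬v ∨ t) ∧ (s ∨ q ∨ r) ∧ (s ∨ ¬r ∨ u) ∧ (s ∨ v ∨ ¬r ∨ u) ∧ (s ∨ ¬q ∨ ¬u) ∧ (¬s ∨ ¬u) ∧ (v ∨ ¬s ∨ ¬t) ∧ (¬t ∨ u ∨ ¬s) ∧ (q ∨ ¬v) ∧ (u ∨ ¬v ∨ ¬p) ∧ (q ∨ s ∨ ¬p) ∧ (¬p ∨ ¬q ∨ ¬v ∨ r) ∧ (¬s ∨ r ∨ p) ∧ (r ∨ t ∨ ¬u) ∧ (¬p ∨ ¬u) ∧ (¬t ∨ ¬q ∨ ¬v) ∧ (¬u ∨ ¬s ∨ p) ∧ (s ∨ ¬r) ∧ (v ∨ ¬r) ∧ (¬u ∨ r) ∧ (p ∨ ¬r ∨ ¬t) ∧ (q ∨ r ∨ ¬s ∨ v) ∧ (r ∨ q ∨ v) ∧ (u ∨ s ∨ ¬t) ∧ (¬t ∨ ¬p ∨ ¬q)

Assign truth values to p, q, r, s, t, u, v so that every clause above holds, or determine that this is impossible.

p ↦ True,  q ↦ True,  r ↦ False,  s ↦ True,  t ↦ False,  u ↦ False,  v ↦ False

Try s = True.
The clause (¬u) is unit, so u = False.
The clause (¬t) is unit, so t = False.
Try q = True.
The clause (¬v) is unit, so v = False.
The clause (¬r) is unit, so r = False.
The clause (p) is unit, so p = True.
All clauses are satisfied.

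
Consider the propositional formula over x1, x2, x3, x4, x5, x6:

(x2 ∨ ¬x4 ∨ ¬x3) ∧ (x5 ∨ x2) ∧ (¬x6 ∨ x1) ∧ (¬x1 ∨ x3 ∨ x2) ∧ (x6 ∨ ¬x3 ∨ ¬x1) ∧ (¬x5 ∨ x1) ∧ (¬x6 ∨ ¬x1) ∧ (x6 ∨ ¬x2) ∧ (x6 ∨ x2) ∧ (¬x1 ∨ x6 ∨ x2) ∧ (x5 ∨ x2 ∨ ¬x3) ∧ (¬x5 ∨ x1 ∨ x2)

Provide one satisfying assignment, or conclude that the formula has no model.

Branch on x5: set x5 = True.
From the singleton clause (x1), x1 = True.
From the singleton clause (¬x6), x6 = False.
From the singleton clause (¬x3), x3 = False.
From the singleton clause (x2), x2 = True.
That conflicts with the unit clause (¬x2).
Backtrack on x5: now try x5 = False.
From the singleton clause (x2), x2 = True.
From the singleton clause (x6), x6 = True.
From the singleton clause (x1), x1 = True.
That conflicts with the unit clause (¬x1).
Neither x5 = True nor x5 = False works.

UNSATISFIABLE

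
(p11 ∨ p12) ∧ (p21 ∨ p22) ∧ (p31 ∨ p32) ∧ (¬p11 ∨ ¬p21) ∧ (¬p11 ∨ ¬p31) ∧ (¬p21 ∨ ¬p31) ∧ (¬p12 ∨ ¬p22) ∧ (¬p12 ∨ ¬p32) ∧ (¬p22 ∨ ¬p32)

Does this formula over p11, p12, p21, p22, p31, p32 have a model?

No, unsatisfiable

Try p11 = True.
(¬p21) alone gives p21 = False.
(p22) alone gives p22 = True.
(¬p31) alone gives p31 = False.
(p32) alone gives p32 = True.
Now (¬p32) is unsatisfied and unit — conflict.
Backtrack on p11: now try p11 = False.
(p12) alone gives p12 = True.
(¬p22) alone gives p22 = False.
(p21) alone gives p21 = True.
(¬p31) alone gives p31 = False.
(p32) alone gives p32 = True.
Now (¬p32) is unsatisfied and unit — conflict.
Both values of p11 lead to a conflict.
No assignment satisfies every clause.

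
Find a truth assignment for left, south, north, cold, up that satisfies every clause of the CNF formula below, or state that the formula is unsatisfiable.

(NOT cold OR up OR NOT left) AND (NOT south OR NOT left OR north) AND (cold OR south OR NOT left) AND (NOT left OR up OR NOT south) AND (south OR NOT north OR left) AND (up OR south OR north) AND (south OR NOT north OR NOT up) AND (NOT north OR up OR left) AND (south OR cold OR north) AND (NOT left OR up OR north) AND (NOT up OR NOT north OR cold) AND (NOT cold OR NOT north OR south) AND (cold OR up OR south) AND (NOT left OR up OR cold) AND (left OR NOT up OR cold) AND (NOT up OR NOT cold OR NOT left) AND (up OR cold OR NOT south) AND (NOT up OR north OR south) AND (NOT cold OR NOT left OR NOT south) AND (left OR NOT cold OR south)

Try cold = true.
Try up = false.
The clause (NOT left) is unit, so left = false.
The clause (NOT north) is unit, so north = false.
The clause (south) is unit, so south = true.
This assignment satisfies each clause.

left ↦ false, south ↦ true, north ↦ false, cold ↦ true, up ↦ false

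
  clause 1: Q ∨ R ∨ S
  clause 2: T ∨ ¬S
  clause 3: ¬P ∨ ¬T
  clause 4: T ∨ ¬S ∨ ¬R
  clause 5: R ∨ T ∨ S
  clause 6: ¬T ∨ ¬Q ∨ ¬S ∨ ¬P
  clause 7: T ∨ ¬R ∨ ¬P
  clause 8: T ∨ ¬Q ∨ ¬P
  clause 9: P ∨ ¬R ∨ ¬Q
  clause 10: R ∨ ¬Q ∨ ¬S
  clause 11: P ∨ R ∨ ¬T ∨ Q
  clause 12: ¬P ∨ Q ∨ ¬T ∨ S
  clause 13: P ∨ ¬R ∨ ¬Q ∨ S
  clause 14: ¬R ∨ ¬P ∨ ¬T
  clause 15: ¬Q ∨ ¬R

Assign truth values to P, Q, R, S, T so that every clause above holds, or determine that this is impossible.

P: False, Q: False, R: True, S: False, T: False

Try T = False.
(¬S) alone gives S = False.
(R) alone gives R = True.
(¬P) alone gives P = False.
(¬Q) alone gives Q = False.
Every clause now holds.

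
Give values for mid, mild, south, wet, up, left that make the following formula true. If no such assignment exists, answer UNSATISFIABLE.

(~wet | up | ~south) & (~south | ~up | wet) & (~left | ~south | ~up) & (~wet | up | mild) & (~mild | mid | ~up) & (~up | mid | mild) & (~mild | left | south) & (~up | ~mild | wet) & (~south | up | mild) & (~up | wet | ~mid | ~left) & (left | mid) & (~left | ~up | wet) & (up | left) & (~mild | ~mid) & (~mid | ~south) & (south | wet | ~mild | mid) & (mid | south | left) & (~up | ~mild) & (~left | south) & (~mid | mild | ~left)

Suppose left = 1.
From the singleton clause (south), south = 1.
From the singleton clause (~up), up = 0.
From the singleton clause (~wet), wet = 0.
From the singleton clause (mild), mild = 1.
From the singleton clause (~mid), mid = 0.
Every clause now holds.

mid ↦ 0; mild ↦ 1; south ↦ 1; wet ↦ 0; up ↦ 0; left ↦ 1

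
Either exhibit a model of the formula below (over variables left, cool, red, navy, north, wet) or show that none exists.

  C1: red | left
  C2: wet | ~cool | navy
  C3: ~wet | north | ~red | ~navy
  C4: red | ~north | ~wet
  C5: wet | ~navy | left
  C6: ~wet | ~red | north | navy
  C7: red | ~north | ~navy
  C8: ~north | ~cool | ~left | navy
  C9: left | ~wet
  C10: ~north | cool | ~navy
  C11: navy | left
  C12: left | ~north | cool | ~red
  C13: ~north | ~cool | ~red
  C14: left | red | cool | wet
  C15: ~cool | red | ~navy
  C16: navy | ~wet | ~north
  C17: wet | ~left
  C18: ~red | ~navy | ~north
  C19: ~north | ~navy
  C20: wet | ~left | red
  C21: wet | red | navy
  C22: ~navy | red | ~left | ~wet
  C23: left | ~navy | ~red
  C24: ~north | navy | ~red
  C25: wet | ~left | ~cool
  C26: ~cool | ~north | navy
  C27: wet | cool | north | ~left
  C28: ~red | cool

Case red = 0:
From the singleton clause (left), left = 1.
From the singleton clause (wet), wet = 1.
From the singleton clause (~north), north = 0.
From the singleton clause (~navy), navy = 0.
Every clause is now satisfied; cool is unconstrained.

left ↦ 1,  cool ↦ 1,  red ↦ 0,  navy ↦ 0,  north ↦ 0,  wet ↦ 1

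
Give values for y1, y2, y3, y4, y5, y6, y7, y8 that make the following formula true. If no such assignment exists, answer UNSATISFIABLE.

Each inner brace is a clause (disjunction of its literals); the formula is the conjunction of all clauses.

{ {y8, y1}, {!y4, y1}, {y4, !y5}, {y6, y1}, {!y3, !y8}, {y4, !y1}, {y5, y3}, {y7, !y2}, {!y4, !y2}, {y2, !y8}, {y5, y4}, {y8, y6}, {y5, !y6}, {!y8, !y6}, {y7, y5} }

Suppose y8 = false.
(y1) alone gives y1 = true.
(y4) alone gives y4 = true.
(!y2) alone gives y2 = false.
(y6) alone gives y6 = true.
(y5) alone gives y5 = true.
All clauses hold; y3, y7 can take either value.

y1=true,  y2=false,  y3=false,  y4=true,  y5=true,  y6=true,  y7=false,  y8=false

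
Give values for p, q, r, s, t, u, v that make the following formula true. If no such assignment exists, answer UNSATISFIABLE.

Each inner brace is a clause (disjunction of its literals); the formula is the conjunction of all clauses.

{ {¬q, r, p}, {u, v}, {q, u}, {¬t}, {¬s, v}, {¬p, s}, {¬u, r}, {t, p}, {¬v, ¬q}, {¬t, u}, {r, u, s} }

The clause (¬t) is unit, so t = False.
The clause (p) is unit, so p = True.
The clause (s) is unit, so s = True.
The clause (v) is unit, so v = True.
The clause (¬q) is unit, so q = False.
The clause (u) is unit, so u = True.
The clause (r) is unit, so r = True.
Every clause now holds.

p=True,  q=False,  r=True,  s=True,  t=False,  u=True,  v=True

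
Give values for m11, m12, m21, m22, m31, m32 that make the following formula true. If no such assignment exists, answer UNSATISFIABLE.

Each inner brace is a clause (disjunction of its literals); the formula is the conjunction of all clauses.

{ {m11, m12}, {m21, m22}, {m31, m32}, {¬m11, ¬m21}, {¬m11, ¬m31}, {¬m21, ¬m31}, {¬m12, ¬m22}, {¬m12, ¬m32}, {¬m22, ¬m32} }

Case m11 = True:
The clause (¬m21) is unit, so m21 = False.
The clause (m22) is unit, so m22 = True.
The clause (¬m31) is unit, so m31 = False.
The clause (m32) is unit, so m32 = True.
That conflicts with the unit clause (¬m32).
So m11 must be the other value — set m11 = False.
The clause (m12) is unit, so m12 = True.
The clause (¬m22) is unit, so m22 = False.
The clause (m21) is unit, so m21 = True.
The clause (¬m31) is unit, so m31 = False.
The clause (m32) is unit, so m32 = True.
That conflicts with the unit clause (¬m32).
Both values of m11 lead to a conflict.

UNSATISFIABLE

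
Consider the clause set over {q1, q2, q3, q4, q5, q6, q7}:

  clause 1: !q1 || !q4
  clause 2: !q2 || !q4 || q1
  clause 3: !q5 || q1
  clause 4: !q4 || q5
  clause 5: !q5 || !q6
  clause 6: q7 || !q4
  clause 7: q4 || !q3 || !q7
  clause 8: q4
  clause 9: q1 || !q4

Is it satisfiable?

No

The clause (q4) is unit, so q4 = true.
The clause (!q1) is unit, so q1 = false.
Now (q1) is unsatisfied and unit — conflict.
No assignment satisfies every clause.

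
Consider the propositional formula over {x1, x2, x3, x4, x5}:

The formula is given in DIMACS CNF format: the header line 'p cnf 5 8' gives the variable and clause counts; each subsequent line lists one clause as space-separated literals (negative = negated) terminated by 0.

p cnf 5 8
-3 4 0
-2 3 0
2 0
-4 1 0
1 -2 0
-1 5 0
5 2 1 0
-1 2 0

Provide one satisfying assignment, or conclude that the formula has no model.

x1 ↦ True, x2 ↦ True, x3 ↦ True, x4 ↦ True, x5 ↦ True

Unit clause (x2) forces x2 = True.
Unit clause (x3) forces x3 = True.
Unit clause (x4) forces x4 = True.
Unit clause (x1) forces x1 = True.
Unit clause (x5) forces x5 = True.
Every clause now holds.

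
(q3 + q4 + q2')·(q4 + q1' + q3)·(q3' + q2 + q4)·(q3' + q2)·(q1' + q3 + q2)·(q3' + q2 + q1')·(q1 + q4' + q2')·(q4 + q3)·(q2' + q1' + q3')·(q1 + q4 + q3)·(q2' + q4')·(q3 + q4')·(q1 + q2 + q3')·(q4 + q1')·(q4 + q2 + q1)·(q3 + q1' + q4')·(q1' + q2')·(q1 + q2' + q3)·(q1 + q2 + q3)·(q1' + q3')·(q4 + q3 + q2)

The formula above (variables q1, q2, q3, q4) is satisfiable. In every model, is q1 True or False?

False

Suppose q1 = 1.
From the singleton clause (q4), q4 = 1.
From the singleton clause (q2'), q2 = 0.
From the singleton clause (q3'), q3 = 0.
But (q3) is also a unit clause — contradiction.
So every satisfying assignment has q1 = False.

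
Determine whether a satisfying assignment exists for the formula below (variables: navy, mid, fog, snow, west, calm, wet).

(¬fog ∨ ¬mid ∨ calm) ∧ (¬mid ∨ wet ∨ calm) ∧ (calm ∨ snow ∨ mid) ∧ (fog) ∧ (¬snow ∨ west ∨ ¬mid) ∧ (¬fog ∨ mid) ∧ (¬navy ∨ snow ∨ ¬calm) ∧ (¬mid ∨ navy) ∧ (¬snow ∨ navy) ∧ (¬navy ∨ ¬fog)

No

From the singleton clause (fog), fog = True.
From the singleton clause (mid), mid = True.
From the singleton clause (calm), calm = True.
From the singleton clause (navy), navy = True.
But (¬navy) is also a unit clause — contradiction.
No assignment satisfies every clause.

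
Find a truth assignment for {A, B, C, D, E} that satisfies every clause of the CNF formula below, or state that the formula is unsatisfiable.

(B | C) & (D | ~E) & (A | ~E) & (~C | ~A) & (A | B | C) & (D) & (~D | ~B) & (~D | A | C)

A=0,  B=0,  C=1,  D=1,  E=0

From the singleton clause (D), D = 1.
From the singleton clause (~B), B = 0.
From the singleton clause (C), C = 1.
From the singleton clause (~A), A = 0.
From the singleton clause (~E), E = 0.
Every clause now holds.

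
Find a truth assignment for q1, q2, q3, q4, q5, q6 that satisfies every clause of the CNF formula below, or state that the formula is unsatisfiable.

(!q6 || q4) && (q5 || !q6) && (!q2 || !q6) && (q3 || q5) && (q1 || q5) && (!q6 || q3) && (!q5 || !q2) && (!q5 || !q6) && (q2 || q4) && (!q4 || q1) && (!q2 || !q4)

q1 ↦ true; q2 ↦ false; q3 ↦ true; q4 ↦ true; q5 ↦ true; q6 ↦ false

Case q6 = false:
Case q3 = true:
Case q1 = true:
Case q5 = true:
From the singleton clause (!q2), q2 = false.
From the singleton clause (q4), q4 = true.
Every clause now holds.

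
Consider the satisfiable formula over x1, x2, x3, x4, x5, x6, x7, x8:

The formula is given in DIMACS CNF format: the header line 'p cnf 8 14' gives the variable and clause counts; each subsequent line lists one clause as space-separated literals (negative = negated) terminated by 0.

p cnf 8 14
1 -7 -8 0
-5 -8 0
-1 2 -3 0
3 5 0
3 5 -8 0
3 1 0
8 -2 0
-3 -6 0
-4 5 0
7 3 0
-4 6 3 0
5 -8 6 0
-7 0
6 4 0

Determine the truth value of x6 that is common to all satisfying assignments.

False

Suppose x6 = True.
The clause (¬x3) is unit, so x3 = False.
The clause (x5) is unit, so x5 = True.
The clause (¬x8) is unit, so x8 = False.
The clause (x1) is unit, so x1 = True.
The clause (¬x2) is unit, so x2 = False.
The clause (x7) is unit, so x7 = True.
Now (¬x7) is unsatisfied and unit — conflict.
So every satisfying assignment has x6 = False.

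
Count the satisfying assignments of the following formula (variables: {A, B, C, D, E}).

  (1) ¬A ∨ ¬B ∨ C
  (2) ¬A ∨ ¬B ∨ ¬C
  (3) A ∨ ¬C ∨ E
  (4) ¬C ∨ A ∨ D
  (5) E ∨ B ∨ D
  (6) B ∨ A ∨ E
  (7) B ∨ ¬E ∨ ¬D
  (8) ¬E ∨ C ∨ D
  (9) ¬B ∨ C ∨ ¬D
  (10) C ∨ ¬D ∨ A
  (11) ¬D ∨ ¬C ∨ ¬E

There are 2^5 = 32 truth assignments over (A, B, C, D, E).
Split on B. With B = True, the clauses containing B are satisfied and ¬B drops from the rest; 1 of the 2^4 = 16 assignments to the other variables satisfy what remains.
With B = False, by the same count on the reduced clause set, 3 assignments work.
(One model: A=F, B=T, C=F, D=F, E=F.)
Total: 1 + 3 = 4.

4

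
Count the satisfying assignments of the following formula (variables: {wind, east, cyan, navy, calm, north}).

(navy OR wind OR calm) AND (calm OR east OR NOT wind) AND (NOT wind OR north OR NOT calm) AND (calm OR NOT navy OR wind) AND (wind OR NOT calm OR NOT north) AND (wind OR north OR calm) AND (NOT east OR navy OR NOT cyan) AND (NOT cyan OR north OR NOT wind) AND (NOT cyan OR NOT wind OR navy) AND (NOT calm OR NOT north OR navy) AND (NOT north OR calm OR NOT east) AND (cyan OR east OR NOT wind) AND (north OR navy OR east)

10

There are 2^6 = 64 truth assignments over (wind, east, cyan, navy, calm, north).
Split on calm. With calm = true, the clauses containing calm are satisfied and NOT calm drops from the rest; 8 of the 2^5 = 32 assignments to the other variables satisfy what remains.
With calm = false, by the same count on the reduced clause set, 2 assignments work.
(One model: wind=F, east=F, cyan=F, navy=T, calm=T, north=F.)
Total: 8 + 2 = 10.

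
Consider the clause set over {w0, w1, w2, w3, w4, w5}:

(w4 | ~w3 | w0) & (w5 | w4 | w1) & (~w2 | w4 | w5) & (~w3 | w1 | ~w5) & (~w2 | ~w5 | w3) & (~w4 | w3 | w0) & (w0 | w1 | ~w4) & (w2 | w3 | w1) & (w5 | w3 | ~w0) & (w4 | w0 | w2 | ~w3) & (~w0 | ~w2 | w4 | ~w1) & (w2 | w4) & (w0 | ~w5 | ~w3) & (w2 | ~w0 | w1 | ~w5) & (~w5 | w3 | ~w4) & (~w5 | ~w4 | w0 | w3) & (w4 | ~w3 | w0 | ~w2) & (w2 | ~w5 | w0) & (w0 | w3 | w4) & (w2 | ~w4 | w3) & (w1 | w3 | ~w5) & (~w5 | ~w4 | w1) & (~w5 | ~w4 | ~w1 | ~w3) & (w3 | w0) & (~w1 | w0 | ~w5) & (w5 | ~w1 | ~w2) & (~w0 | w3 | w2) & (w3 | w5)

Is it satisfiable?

Suppose w2 = 0.
Unit clause (w4) forces w4 = 1.
Unit clause (w3) forces w3 = 1.
Suppose w1 = 1.
Unit clause (~w5) forces w5 = 0.
All clauses hold; w0 can take either value.
A satisfying assignment: w0=0; w1=1; w2=0; w3=1; w4=1; w5=0.

Satisfiable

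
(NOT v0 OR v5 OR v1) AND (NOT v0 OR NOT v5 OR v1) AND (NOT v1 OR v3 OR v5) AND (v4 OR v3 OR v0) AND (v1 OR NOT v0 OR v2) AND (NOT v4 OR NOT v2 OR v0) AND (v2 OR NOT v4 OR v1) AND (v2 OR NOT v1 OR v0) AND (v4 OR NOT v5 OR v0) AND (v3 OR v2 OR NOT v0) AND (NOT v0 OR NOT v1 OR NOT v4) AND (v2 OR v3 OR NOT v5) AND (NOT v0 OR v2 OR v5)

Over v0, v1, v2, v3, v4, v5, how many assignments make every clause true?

There are 2^6 = 64 truth assignments over (v0, v1, v2, v3, v4, v5).
Split on v4. With v4 = true, the clauses containing v4 are satisfied and NOT v4 drops from the rest; 0 of the 2^5 = 32 assignments to the other variables satisfy what remains.
With v4 = false, by the same count on the reduced clause set, 7 assignments work.
Total: 0 + 7 = 7.

7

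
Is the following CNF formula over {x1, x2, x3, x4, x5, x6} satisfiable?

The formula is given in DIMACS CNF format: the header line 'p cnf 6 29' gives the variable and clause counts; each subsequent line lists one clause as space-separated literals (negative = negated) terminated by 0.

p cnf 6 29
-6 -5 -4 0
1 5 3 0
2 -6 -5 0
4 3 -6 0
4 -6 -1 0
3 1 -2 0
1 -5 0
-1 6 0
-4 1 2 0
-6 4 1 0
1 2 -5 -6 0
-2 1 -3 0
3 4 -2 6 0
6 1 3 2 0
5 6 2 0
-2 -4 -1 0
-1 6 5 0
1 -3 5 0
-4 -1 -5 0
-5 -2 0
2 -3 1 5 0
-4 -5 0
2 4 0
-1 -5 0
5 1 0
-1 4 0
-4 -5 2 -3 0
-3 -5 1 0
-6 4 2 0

Branch on x1: set x1 = True.
(x6) alone gives x6 = True.
(x4) alone gives x4 = True.
(¬x5) alone gives x5 = False.
(¬x2) alone gives x2 = False.
All clauses hold; x3 can take either value.
A satisfying assignment: x1=True, x2=False, x3=True, x4=True, x5=False, x6=True.

Yes, satisfiable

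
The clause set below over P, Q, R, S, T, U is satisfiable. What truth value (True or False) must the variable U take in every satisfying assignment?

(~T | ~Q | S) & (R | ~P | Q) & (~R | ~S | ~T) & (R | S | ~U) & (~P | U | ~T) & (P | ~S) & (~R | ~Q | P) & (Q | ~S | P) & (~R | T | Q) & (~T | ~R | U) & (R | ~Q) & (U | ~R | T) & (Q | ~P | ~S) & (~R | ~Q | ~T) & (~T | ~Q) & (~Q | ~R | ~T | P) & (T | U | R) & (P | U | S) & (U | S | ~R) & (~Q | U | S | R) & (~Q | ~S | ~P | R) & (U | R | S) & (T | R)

Suppose U = 0.
Try P = 0.
Unit clause (~S) forces S = 0.
That conflicts with the unit clause (S).
Undo P and try P = 1.
Unit clause (~T) forces T = 0.
Unit clause (~R) forces R = 0.
That conflicts with the unit clause (R).
Both values of P lead to a conflict.
So every satisfying assignment has U = True.

True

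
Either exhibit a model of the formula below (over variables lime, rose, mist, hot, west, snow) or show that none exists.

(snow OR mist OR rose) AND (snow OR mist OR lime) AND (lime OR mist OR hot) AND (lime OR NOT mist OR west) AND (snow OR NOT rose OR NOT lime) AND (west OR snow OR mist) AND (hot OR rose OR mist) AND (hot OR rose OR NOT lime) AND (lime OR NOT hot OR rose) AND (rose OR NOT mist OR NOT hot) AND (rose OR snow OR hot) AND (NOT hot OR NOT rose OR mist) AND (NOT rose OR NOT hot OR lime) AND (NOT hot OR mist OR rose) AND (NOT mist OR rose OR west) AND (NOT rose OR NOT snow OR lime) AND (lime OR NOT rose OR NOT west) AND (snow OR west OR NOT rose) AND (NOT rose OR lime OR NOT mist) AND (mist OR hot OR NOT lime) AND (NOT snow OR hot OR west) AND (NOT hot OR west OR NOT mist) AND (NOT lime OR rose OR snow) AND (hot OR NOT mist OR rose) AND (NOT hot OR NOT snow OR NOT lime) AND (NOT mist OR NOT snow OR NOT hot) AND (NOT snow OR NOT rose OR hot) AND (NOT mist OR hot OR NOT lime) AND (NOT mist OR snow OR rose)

UNSATISFIABLE

Branch on snow: set snow = true.
Branch on rose: set rose = false.
Branch on hot: set hot = true.
(lime) alone gives lime = true.
But (NOT lime) is also a unit clause — contradiction.
Undo hot and try hot = false.
(mist) alone gives mist = true.
But (NOT mist) is also a unit clause — contradiction.
Either choice for hot ends in contradiction.
Undo rose and try rose = true.
(lime) alone gives lime = true.
(NOT hot) alone gives hot = false.
But (hot) is also a unit clause — contradiction.
Either choice for rose ends in contradiction.
Undo snow and try snow = false.
Branch on mist: set mist = true.
(rose) alone gives rose = true.
(NOT lime) alone gives lime = false.
But (lime) is also a unit clause — contradiction.
Undo mist and try mist = false.
(rose) alone gives rose = true.
(lime) alone gives lime = true.
But (NOT lime) is also a unit clause — contradiction.
Either choice for mist ends in contradiction.
Either choice for snow ends in contradiction.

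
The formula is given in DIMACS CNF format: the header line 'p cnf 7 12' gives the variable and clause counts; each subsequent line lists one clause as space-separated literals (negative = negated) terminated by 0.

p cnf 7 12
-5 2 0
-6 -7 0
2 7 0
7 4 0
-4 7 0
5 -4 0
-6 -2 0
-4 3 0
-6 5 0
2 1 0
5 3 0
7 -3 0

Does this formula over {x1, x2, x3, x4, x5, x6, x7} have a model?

Suppose x5 = False.
(¬x4) alone gives x4 = False.
(x7) alone gives x7 = True.
(¬x6) alone gives x6 = False.
(x3) alone gives x3 = True.
Suppose x2 = False.
(x1) alone gives x1 = True.
Every clause now holds.
A satisfying assignment: x1: True; x2: False; x3: True; x4: False; x5: False; x6: False; x7: True.

Satisfiable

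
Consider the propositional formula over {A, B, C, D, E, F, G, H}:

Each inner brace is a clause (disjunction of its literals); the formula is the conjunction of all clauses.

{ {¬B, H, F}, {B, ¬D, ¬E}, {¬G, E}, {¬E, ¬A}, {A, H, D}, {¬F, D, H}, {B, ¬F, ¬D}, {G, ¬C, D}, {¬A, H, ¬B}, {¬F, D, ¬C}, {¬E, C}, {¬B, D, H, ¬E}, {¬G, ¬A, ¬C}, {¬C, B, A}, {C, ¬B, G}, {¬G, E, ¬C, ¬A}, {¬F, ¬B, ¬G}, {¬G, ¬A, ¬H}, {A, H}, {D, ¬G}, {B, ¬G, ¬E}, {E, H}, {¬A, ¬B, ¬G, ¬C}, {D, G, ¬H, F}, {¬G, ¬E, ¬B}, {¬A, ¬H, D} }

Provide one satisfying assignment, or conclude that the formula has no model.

A=True; B=True; C=True; D=True; E=False; F=False; G=False; H=True

Suppose G = False.
Suppose E = False.
Unit clause (H) forces H = True.
Suppose C = True.
Unit clause (D) forces D = True.
Suppose B = True.
All clauses hold; A, F can take either value.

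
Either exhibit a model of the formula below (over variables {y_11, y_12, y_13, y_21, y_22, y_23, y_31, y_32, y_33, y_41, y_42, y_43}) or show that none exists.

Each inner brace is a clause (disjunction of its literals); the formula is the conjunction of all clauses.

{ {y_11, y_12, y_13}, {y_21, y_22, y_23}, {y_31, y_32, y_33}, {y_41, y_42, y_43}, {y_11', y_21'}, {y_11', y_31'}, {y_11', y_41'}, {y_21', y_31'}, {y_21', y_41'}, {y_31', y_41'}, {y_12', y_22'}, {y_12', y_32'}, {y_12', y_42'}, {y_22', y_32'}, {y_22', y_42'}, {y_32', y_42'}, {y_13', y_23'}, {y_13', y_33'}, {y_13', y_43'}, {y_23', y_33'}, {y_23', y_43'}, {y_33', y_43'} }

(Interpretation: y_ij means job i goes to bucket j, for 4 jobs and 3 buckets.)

UNSATISFIABLE

Try y_11 = 0.
Try y_12 = 1.
(y_22') alone gives y_22 = 0.
(y_32') alone gives y_32 = 0.
(y_42') alone gives y_42 = 0.
Try y_21 = 1.
(y_31') alone gives y_31 = 0.
(y_33) alone gives y_33 = 1.
(y_41') alone gives y_41 = 0.
(y_43) alone gives y_43 = 1.
That conflicts with the unit clause (y_43').
So y_21 must be the other value — set y_21 = 0.
(y_23) alone gives y_23 = 1.
(y_13') alone gives y_13 = 0.
(y_33') alone gives y_33 = 0.
(y_31) alone gives y_31 = 1.
(y_41') alone gives y_41 = 0.
(y_43) alone gives y_43 = 1.
That conflicts with the unit clause (y_43').
Both values of y_21 lead to a conflict.
So y_12 must be the other value — set y_12 = 0.
(y_13) alone gives y_13 = 1.
(y_23') alone gives y_23 = 0.
(y_33') alone gives y_33 = 0.
(y_43') alone gives y_43 = 0.
Try y_21 = 1.
(y_31') alone gives y_31 = 0.
(y_32) alone gives y_32 = 1.
(y_41') alone gives y_41 = 0.
(y_42) alone gives y_42 = 1.
That conflicts with the unit clause (y_42').
So y_21 must be the other value — set y_21 = 0.
(y_22) alone gives y_22 = 1.
(y_32') alone gives y_32 = 0.
(y_31) alone gives y_31 = 1.
(y_41') alone gives y_41 = 0.
(y_42) alone gives y_42 = 1.
That conflicts with the unit clause (y_42').
Both values of y_21 lead to a conflict.
Both values of y_12 lead to a conflict.
So y_11 must be the other value — set y_11 = 1.
(y_21') alone gives y_21 = 0.
(y_31') alone gives y_31 = 0.
(y_41') alone gives y_41 = 0.
Try y_22 = 1.
(y_12') alone gives y_12 = 0.
(y_32') alone gives y_32 = 0.
(y_33) alone gives y_33 = 1.
(y_42') alone gives y_42 = 0.
(y_43) alone gives y_43 = 1.
That conflicts with the unit clause (y_43').
So y_22 must be the other value — set y_22 = 0.
(y_23) alone gives y_23 = 1.
(y_13') alone gives y_13 = 0.
(y_33') alone gives y_33 = 0.
(y_32) alone gives y_32 = 1.
(y_12') alone gives y_12 = 0.
(y_42') alone gives y_42 = 0.
(y_43) alone gives y_43 = 1.
That conflicts with the unit clause (y_43').
Both values of y_22 lead to a conflict.
Both values of y_11 lead to a conflict.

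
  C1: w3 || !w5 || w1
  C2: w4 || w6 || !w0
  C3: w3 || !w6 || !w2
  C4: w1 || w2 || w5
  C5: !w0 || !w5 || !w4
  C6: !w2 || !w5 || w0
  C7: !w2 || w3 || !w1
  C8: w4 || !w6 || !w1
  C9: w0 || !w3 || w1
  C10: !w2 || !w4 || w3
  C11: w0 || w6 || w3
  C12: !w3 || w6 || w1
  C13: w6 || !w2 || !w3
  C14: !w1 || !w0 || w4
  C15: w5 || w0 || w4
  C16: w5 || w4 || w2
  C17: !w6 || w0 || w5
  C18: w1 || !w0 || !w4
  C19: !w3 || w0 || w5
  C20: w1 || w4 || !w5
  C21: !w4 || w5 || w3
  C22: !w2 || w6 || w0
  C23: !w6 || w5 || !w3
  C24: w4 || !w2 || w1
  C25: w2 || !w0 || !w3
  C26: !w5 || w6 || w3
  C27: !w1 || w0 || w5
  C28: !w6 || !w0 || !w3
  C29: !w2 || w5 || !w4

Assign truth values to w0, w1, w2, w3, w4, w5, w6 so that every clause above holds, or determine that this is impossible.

w0=false; w1=true; w2=false; w3=false; w4=true; w5=true; w6=true

Suppose w3 = false.
Suppose w5 = true.
(w1) alone gives w1 = true.
(!w2) alone gives w2 = false.
(w6) alone gives w6 = true.
(w4) alone gives w4 = true.
(!w0) alone gives w0 = false.
All clauses are satisfied.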